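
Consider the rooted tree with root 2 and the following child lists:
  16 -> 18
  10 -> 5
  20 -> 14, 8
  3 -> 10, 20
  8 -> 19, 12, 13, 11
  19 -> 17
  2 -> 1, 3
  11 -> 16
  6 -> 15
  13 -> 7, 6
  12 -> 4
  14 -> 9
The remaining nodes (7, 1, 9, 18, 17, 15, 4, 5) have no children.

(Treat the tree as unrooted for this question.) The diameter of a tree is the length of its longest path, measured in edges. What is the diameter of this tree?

7

Starting from 5, a farthest node is 18 at distance 7.
One longest path: 5 – 10 – 3 – 20 – 8 – 11 – 16 – 18.
So the diameter is 7.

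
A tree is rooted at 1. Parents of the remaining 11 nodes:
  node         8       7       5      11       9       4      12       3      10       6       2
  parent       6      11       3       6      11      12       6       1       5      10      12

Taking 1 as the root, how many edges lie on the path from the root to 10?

3

Path from 1 to 10: 1 → 3 → 5 → 10, which has 3 edges.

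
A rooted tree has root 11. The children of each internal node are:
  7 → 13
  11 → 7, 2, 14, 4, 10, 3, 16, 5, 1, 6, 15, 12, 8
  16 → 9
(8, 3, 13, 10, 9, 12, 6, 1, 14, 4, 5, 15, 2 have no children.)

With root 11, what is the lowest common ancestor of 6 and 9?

6's ancestor chain is 6, 11 and 9's is 9, 16, 11; they first meet at 11.

11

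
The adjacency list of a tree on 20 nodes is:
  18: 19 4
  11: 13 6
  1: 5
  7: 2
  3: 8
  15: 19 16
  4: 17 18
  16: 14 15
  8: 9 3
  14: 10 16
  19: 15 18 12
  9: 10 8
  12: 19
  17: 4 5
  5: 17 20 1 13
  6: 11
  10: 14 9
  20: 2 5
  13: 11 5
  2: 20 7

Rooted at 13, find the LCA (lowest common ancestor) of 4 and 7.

5

4's ancestor chain is 4, 17, 5, 13 and 7's is 7, 2, 20, 5, 13; they first meet at 5.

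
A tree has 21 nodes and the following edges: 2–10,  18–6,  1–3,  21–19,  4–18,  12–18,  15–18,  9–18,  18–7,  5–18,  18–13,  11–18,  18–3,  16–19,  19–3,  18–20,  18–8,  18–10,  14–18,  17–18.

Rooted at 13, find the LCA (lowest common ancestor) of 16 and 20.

18

Path 16→root: 16 19 3 18 13; path 20→root: 20 18 13.
First common node: 18.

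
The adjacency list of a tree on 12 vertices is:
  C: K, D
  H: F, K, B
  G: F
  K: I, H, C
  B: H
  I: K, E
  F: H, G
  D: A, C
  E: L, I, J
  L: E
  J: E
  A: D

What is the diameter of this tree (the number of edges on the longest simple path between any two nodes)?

BFS from G reaches J last, at distance 6; BFS from J confirms no node is farther.
Path: G – F – H – K – I – E – J.

6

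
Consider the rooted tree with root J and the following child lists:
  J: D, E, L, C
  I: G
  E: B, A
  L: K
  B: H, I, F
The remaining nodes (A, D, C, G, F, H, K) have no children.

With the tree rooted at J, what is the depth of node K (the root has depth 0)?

Climbing from K to the root: K – L – J. That's 2 steps.

2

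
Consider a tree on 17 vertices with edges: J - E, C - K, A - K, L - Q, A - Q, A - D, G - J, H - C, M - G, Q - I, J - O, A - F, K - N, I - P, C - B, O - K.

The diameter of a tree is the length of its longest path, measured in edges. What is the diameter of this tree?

Starting from P, a farthest node is M at distance 8.
One longest path: P–I–Q–A–K–O–J–G–M.
So the diameter is 8.

8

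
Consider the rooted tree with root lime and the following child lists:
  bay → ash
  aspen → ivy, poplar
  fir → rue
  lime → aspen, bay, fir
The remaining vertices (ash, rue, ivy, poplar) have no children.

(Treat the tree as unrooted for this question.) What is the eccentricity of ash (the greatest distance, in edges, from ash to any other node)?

A farthest node from ash is rue (ivy, poplar also at distance 4).
The path ash – bay – lime – fir – rue has 4 edges.

4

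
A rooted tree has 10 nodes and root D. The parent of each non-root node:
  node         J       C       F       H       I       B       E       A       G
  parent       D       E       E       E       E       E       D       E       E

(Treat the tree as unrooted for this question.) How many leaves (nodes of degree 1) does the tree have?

8

The leaves are A, B, C, F, G, H, I, J.
That is 8 leaves.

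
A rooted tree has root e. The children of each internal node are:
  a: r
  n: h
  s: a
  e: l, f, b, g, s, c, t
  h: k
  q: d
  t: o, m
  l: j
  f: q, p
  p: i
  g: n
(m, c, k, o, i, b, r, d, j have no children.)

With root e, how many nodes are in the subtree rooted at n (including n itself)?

3

Descendants of n (including itself): n, h, k. That's 3.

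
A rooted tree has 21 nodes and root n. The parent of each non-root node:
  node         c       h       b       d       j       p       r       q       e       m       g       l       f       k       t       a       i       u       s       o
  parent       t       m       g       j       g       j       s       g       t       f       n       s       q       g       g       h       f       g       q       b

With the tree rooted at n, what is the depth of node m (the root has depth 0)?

4

Path from n to m: n–g–q–f–m, which has 4 edges.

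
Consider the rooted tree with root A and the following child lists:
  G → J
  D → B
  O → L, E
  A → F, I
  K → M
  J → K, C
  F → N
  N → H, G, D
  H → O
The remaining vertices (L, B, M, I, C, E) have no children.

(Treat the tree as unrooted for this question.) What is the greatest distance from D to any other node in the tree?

5

A farthest node from D is M.
The path D – N – G – J – K – M has 5 edges.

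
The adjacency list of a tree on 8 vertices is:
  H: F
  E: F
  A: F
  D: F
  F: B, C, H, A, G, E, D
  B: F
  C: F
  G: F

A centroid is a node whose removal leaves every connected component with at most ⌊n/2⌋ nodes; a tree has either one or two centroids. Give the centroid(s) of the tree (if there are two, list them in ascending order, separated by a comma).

F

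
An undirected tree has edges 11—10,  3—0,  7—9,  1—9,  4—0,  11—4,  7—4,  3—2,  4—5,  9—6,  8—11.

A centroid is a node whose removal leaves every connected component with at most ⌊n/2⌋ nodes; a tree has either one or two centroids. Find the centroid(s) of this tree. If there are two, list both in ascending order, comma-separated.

Delete 4: the remaining components have sizes 4, 3, 3, 1. Max 4 ≤ 6, so 4 is a centroid.
No neighbour of 4 does as well, so 4 is the unique centroid.

4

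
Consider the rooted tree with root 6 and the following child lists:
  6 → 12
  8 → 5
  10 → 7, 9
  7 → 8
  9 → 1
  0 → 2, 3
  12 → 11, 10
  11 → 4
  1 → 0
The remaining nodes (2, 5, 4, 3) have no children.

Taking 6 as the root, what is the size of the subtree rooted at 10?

9

10's subtree: {10, 7, 9, 8, 1, 5, 0, 3, 2}, size 9.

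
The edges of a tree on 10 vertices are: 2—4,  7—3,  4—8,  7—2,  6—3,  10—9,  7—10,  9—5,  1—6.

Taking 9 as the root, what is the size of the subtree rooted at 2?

3

Descendants of 2 (including itself): 2, 4, 8. That's 3.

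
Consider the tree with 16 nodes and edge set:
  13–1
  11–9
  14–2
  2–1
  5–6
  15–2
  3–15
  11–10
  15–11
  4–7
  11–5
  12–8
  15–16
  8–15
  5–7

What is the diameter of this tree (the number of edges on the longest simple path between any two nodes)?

BFS from 4 reaches 13 last, at distance 7; BFS from 13 confirms no node is farther.
Path: 4 – 7 – 5 – 11 – 15 – 2 – 1 – 13.

7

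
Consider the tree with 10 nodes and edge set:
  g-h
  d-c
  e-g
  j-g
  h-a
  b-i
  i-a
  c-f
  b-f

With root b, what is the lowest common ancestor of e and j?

g

e's ancestor chain is e, g, h, a, i, b and j's is j, g, h, a, i, b; they first meet at g.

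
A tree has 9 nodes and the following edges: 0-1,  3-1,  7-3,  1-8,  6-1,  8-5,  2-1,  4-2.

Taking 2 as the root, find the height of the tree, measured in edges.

3

The longest root-to-leaf path is 2-1-3-7 (3 edges).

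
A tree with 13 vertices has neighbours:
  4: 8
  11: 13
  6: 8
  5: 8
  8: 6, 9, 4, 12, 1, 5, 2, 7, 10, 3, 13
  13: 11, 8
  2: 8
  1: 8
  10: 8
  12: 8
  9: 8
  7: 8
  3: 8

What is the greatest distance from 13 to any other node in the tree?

The node farthest from 13 is 6 (4, 1, 10, 3, 7, 12, 9, 2, 5 also at distance 2), via 13–8–6 — 2 edges.

2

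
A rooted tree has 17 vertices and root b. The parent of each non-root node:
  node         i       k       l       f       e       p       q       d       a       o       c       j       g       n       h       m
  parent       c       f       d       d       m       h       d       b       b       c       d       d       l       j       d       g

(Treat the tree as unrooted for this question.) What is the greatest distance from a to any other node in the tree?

6

A farthest node from a is e.
The path a-b-d-l-g-m-e has 6 edges.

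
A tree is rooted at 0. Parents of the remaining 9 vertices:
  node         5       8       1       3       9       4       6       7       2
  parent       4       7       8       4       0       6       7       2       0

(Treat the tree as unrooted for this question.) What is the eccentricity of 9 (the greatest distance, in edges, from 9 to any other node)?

6

A farthest node from 9 is 3 (5 also at distance 6).
The path 9-0-2-7-6-4-3 has 6 edges.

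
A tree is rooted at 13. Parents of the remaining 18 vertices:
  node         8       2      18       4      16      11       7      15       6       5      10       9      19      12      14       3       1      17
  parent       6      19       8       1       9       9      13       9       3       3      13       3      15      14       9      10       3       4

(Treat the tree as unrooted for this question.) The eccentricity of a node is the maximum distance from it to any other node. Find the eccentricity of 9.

4

The node farthest from 9 is 7 (17, 18 also at distance 4), via 9–3–10–13–7 — 4 edges.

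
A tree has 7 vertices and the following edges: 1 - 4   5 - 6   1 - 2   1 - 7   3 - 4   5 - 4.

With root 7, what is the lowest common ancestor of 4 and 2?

Path 4→root: 4 1 7; path 2→root: 2 1 7.
First common node: 1.

1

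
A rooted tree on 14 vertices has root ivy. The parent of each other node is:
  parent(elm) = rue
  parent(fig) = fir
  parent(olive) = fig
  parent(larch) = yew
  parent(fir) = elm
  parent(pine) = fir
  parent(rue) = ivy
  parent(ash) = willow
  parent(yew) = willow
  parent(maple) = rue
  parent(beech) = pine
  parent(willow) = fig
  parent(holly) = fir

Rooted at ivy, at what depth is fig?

4

Climbing from fig to the root: fig → fir → elm → rue → ivy. That's 4 steps.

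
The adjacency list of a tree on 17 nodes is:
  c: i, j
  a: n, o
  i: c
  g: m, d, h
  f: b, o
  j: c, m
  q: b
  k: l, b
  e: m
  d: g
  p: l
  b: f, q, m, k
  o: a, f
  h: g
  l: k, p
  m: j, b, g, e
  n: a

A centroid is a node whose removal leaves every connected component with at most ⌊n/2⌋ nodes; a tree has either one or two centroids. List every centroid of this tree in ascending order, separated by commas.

b

Removing b splits the tree into components of sizes 8, 4, 3, 1; the largest is 8 ≤ ⌊17/2⌋ = 8.
Every other node leaves some component of size > 8, so the centroid is unique.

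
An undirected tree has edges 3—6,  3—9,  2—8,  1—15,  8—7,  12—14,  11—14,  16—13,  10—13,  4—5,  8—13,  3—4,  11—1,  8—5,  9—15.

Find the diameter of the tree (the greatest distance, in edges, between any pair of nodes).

11

Starting from 12, a farthest node is 10 at distance 11.
One longest path: 12-14-11-1-15-9-3-4-5-8-13-10.
So the diameter is 11.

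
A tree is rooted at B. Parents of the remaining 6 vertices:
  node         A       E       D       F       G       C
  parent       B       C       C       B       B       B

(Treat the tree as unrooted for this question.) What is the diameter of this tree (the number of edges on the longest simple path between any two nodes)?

BFS from A reaches E last, at distance 3; BFS from E confirms no node is farther.
Path: A–B–C–E.

3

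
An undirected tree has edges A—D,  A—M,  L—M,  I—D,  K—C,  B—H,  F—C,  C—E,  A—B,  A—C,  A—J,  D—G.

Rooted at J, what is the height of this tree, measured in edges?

A deepest node is H, reached by J → A → B → H.
That path has 3 edges, so the height is 3.

3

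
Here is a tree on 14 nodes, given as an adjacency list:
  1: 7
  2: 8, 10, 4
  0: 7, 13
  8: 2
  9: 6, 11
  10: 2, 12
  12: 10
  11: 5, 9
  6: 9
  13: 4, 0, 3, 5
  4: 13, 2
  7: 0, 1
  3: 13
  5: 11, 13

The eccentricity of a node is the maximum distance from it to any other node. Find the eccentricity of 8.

7

A farthest node from 8 is 6.
The path 8–2–4–13–5–11–9–6 has 7 edges.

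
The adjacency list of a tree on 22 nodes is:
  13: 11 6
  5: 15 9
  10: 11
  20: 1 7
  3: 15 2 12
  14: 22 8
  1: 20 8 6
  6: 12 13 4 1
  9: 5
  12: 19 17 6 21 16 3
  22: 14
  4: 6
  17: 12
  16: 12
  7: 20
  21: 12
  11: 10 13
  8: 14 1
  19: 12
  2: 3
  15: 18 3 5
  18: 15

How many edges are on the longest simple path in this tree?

Starting from 9, a farthest node is 22 at distance 9.
One longest path: 9-5-15-3-12-6-1-8-14-22.
So the diameter is 9.

9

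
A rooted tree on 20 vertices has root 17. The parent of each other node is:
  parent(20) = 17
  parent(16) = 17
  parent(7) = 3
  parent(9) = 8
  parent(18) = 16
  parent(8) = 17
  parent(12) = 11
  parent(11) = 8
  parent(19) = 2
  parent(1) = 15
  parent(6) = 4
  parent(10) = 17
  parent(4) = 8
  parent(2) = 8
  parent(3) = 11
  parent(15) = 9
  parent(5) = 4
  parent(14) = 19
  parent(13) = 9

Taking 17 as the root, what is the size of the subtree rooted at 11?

4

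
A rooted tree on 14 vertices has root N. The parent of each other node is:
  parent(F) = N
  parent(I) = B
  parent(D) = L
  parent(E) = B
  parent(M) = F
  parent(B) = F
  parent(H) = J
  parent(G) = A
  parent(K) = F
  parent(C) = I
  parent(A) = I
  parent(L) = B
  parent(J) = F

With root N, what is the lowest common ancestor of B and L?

B's ancestor chain is B, F, N and L's is L, B, F, N; they first meet at B.

B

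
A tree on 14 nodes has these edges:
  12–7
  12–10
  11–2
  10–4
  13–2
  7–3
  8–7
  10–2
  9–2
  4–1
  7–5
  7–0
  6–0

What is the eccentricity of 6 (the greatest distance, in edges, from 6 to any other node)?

6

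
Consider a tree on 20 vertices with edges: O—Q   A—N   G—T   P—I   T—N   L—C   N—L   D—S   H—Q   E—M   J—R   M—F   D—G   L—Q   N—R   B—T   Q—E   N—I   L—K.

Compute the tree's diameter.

9

A longest path is S – D – G – T – N – L – Q – E – M – F, with 9 edges.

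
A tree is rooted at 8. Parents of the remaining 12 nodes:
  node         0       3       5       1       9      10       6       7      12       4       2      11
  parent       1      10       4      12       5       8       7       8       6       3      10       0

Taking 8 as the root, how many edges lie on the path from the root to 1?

4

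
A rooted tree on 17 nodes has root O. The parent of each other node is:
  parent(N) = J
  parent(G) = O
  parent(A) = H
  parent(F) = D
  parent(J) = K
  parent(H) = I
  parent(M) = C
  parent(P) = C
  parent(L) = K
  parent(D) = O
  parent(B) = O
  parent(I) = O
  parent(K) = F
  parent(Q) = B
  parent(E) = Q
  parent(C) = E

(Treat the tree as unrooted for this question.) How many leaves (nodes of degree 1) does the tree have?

6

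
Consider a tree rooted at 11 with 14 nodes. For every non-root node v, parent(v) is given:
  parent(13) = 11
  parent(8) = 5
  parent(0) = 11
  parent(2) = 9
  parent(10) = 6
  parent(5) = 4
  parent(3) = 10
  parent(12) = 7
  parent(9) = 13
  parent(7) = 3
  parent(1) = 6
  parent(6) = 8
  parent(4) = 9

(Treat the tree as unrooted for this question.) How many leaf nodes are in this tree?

4

The leaves are 0, 1, 2, 12.
That is 4 leaves.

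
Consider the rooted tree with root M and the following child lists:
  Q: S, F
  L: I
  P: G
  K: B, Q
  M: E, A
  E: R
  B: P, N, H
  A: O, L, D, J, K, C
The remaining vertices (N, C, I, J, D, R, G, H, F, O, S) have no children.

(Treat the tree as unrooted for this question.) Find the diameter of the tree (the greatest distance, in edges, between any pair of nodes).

7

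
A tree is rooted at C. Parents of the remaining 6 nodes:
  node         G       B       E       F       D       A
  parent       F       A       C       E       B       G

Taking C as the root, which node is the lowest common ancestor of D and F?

F

Path D→root: D B A G F E C; path F→root: F E C.
First common node: F.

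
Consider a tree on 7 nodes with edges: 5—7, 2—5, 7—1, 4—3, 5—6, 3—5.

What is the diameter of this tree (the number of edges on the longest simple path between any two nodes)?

Starting from 4, a farthest node is 1 at distance 4.
One longest path: 4–3–5–7–1.
So the diameter is 4.

4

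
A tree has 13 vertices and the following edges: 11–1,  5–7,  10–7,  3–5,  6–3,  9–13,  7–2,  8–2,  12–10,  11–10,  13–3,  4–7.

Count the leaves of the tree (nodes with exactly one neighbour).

Exactly 6 nodes have a single neighbour: 1, 4, 6, 8, 9, 12.

6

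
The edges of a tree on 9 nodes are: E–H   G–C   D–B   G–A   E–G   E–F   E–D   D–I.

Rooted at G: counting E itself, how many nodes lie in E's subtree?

The subtree rooted at E contains: E, F, D, H, B, I — 6 nodes.

6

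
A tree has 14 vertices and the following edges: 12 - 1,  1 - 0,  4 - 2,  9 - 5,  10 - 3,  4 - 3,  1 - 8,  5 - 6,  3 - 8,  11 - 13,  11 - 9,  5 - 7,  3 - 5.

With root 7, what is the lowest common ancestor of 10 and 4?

10's ancestor chain is 10, 3, 5, 7 and 4's is 4, 3, 5, 7; they first meet at 3.

3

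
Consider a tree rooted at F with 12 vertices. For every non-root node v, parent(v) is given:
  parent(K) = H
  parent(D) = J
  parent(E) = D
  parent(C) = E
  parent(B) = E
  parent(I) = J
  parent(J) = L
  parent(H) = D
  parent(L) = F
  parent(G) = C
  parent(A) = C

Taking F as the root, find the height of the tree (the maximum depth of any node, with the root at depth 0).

The longest root-to-leaf path is F → L → J → D → E → C → G (6 edges).

6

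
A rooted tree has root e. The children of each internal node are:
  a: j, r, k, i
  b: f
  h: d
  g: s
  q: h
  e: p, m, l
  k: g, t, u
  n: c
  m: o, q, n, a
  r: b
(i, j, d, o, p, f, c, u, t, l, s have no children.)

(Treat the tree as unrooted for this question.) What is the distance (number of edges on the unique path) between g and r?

3

Walking from g: g–k–a–r. Length 3.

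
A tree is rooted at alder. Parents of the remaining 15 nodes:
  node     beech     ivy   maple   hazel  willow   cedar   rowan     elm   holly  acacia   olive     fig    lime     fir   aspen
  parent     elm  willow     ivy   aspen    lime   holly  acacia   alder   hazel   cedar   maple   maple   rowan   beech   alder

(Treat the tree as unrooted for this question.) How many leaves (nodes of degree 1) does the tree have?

3

Degree-1 nodes: fig, fir, olive — 3 of them.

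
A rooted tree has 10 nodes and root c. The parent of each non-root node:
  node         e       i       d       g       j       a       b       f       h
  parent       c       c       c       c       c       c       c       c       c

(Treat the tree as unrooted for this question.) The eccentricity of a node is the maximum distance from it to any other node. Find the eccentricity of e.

2

Distances from e peak at 2, attained at h (d, i, b, g, f, j, a also at distance 2).
e–c–h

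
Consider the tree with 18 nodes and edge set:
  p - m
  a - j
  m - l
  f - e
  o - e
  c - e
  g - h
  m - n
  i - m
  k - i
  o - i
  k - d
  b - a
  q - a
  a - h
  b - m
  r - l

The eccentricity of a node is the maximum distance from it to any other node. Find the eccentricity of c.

8

A farthest node from c is g.
The path c – e – o – i – m – b – a – h – g has 8 edges.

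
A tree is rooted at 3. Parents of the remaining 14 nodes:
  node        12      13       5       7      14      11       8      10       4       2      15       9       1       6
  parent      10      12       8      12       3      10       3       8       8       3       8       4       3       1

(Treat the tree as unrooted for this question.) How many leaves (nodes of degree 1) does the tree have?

Exactly 9 nodes have a single neighbour: 2, 5, 6, 7, 9, 11, 13, 14, 15.

9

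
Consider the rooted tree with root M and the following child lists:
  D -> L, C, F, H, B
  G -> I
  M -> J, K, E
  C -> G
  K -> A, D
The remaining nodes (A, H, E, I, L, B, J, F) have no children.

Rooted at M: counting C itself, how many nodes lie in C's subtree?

3

C's subtree: {C, G, I}, size 3.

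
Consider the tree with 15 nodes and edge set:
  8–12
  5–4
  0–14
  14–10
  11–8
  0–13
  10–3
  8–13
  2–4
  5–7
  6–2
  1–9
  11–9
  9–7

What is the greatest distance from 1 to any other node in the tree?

The node farthest from 1 is 3, via 1-9-11-8-13-0-14-10-3 — 8 edges.

8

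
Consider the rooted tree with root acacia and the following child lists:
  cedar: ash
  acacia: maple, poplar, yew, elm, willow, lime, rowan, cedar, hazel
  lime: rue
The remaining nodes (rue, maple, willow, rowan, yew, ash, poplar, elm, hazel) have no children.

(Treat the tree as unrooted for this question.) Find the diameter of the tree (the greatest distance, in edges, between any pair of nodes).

4

Starting from rue, a farthest node is ash at distance 4.
One longest path: rue-lime-acacia-cedar-ash.
So the diameter is 4.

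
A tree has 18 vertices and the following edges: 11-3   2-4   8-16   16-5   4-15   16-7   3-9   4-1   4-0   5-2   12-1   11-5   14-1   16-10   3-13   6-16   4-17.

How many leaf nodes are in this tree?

11

Exactly 11 nodes have a single neighbour: 0, 6, 7, 8, 9, 10, 12, 13, 14, 15, 17.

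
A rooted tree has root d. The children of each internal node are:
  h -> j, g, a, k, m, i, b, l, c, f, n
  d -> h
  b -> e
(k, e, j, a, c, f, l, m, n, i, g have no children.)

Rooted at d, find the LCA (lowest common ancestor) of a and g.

a's ancestor chain is a, h, d and g's is g, h, d; they first meet at h.

h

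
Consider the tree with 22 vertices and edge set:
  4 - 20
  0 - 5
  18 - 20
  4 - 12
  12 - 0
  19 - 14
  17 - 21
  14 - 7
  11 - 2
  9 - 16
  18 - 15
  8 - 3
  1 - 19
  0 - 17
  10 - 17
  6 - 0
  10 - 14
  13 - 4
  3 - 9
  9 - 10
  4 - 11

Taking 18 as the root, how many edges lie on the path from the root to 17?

5

Climbing from 17 to the root: 17 – 0 – 12 – 4 – 20 – 18. That's 5 steps.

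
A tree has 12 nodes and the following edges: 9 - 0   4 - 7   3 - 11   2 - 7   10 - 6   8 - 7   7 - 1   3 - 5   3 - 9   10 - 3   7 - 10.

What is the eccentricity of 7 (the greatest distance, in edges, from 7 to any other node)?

4

A farthest node from 7 is 0.
The path 7 – 10 – 3 – 9 – 0 has 4 edges.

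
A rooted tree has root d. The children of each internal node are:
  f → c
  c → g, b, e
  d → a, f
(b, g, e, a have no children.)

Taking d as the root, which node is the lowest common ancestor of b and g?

Path b→root: b c f d; path g→root: g c f d.
First common node: c.

c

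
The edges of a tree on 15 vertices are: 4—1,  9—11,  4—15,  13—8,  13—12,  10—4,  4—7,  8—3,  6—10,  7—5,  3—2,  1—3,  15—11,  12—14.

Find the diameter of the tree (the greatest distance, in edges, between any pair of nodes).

A longest path is 14 – 12 – 13 – 8 – 3 – 1 – 4 – 15 – 11 – 9, with 9 edges.

9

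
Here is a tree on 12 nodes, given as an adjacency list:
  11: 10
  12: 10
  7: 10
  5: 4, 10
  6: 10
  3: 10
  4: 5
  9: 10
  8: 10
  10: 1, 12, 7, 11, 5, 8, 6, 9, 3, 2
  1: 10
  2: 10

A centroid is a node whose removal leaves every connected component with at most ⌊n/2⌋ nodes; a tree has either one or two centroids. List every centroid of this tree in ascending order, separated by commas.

Delete 10: the remaining components have sizes 2, 1, 1, 1, 1, 1, 1, 1, 1, 1. Max 2 ≤ 6, so 10 is a centroid.
No neighbour of 10 does as well, so 10 is the unique centroid.

10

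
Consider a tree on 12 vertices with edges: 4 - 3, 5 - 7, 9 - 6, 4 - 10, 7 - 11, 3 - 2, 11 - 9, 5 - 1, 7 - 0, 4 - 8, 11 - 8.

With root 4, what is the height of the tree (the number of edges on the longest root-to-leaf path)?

A deepest node is 1, reached by 4–8–11–7–5–1.
That path has 5 edges, so the height is 5.

5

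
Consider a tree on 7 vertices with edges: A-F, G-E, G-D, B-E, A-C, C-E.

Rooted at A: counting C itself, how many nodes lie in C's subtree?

Descendants of C (including itself): C, E, G, B, D. That's 5.

5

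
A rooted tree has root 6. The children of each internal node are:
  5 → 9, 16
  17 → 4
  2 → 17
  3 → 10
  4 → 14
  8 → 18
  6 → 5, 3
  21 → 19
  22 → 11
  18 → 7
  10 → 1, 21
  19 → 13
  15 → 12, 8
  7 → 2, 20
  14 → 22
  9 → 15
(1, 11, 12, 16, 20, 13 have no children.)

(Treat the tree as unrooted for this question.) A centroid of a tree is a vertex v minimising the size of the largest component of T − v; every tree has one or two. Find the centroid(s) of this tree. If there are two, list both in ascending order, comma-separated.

15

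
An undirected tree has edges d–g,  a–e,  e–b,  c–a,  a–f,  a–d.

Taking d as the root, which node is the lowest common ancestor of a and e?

Ancestors of a (toward the root): a, d.
Ancestors of e: e, a, d.
The deepest node appearing in both lists is a.

a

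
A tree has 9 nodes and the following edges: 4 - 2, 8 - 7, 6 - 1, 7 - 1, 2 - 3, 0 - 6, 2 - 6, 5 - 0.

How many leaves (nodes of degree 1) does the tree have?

The leaves are 3, 4, 5, 8.
That is 4 leaves.

4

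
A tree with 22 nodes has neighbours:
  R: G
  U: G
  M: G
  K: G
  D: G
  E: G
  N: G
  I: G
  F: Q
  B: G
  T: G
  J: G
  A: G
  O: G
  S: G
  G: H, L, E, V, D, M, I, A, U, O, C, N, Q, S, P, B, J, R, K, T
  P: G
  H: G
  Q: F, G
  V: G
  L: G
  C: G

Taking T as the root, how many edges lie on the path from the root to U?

Path from T to U: T – G – U, which has 2 edges.

2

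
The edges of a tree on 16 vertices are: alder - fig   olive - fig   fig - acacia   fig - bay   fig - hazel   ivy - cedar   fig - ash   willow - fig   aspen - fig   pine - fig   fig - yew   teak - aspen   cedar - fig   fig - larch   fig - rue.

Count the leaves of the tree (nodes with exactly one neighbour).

The leaves are acacia, alder, ash, bay, hazel, ivy, larch, olive, pine, rue, teak, willow, yew.
That is 13 leaves.

13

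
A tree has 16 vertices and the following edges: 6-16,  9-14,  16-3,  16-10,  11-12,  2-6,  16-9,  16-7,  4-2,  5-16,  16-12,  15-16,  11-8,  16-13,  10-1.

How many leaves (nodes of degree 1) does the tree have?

9

Degree-1 nodes: 1, 3, 4, 5, 7, 8, 13, 14, 15 — 9 of them.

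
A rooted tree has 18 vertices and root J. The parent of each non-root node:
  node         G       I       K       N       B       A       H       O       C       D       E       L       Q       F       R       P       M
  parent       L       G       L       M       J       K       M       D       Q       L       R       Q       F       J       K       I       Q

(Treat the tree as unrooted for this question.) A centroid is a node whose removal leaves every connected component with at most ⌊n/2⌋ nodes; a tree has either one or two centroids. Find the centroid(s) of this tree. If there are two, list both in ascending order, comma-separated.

L

Delete L: the remaining components have sizes 8, 4, 3, 2. Max 8 ≤ 9, so L is a centroid.
No neighbour of L does as well, so L is the unique centroid.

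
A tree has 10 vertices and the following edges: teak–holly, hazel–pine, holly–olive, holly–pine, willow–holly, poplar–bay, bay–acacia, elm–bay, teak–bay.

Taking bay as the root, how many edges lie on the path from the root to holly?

Path from bay to holly: bay–teak–holly, which has 2 edges.

2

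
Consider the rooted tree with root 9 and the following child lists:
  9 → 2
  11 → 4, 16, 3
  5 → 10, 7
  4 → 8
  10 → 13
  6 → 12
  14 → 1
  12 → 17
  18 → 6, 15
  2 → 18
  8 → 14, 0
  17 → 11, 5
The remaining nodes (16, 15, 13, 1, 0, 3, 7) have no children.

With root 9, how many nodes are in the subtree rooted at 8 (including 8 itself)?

The subtree rooted at 8 contains: 8, 14, 0, 1 — 4 nodes.

4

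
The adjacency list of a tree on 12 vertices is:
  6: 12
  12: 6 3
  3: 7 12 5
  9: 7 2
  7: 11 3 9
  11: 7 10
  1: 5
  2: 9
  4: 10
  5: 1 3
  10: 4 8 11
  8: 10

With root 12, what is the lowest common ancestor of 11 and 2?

7

Ancestors of 11 (toward the root): 11, 7, 3, 12.
Ancestors of 2: 2, 9, 7, 3, 12.
The deepest node appearing in both lists is 7.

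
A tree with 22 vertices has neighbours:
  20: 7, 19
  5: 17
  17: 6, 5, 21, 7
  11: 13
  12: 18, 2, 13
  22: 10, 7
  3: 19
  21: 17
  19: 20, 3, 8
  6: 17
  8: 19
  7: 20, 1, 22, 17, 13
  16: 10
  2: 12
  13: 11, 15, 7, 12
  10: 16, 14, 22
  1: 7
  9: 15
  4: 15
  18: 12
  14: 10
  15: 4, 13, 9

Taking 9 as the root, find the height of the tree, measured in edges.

A deepest node is 3, reached by 9 → 15 → 13 → 7 → 20 → 19 → 3.
That path has 6 edges, so the height is 6.

6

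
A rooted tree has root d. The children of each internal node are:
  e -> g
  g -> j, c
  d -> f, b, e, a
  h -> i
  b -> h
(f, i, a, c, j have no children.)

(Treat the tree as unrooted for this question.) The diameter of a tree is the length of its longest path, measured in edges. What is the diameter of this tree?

6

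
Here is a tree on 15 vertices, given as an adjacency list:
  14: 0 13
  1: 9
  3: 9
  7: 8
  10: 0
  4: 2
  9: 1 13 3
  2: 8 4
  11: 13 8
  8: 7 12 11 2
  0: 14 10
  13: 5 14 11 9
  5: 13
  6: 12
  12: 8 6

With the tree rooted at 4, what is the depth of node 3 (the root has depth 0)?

Climbing from 3 to the root: 3–9–13–11–8–2–4. That's 6 steps.

6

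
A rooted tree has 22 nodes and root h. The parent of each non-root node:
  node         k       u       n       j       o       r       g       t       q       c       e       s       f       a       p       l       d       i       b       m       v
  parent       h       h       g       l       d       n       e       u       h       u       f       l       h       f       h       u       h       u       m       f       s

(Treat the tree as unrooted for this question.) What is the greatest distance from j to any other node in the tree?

8

The node farthest from j is r, via j – l – u – h – f – e – g – n – r — 8 edges.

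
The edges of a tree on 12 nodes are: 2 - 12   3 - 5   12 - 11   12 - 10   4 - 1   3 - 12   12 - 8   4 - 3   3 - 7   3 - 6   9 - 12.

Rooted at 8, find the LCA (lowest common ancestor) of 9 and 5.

9's ancestor chain is 9, 12, 8 and 5's is 5, 3, 12, 8; they first meet at 12.

12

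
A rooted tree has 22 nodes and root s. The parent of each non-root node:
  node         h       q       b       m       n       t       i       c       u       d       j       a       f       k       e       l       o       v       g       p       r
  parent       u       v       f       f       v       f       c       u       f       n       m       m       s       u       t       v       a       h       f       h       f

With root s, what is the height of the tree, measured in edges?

6

d sits deepest: s → f → u → h → v → n → d — 6 edges from the root.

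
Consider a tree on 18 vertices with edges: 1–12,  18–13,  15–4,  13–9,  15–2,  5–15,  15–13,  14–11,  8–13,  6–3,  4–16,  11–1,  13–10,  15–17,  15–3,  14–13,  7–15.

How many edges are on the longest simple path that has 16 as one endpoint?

7

A farthest node from 16 is 12.
The path 16-4-15-13-14-11-1-12 has 7 edges.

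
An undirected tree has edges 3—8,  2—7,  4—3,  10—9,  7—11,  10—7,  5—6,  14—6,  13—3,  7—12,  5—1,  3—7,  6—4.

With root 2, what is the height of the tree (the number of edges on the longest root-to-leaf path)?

1 sits deepest: 2–7–3–4–6–5–1 — 6 edges from the root.

6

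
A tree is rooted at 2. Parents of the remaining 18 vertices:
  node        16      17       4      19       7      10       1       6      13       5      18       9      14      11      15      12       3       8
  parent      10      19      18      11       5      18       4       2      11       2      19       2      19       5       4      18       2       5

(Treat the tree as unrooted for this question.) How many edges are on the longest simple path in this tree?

A longest path is 16 - 10 - 18 - 19 - 11 - 5 - 2 - 6, with 7 edges.

7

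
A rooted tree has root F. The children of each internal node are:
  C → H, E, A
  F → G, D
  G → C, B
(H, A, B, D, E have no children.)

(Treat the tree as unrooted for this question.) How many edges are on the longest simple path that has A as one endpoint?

4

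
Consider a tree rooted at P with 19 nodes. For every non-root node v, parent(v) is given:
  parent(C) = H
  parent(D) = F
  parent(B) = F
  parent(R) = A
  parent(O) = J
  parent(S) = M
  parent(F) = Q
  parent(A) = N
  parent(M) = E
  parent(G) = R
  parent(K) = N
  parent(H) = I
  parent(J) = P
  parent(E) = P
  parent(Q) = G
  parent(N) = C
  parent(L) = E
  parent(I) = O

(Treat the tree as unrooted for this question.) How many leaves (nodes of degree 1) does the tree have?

5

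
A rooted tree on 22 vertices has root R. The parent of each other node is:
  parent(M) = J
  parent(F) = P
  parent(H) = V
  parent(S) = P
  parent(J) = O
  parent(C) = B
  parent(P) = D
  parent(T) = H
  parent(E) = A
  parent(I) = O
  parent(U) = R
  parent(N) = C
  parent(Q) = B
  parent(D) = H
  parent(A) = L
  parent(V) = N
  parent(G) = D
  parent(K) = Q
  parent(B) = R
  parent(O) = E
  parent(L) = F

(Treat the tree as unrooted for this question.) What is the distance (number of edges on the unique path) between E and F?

E–A–L–F: 3 edges.

3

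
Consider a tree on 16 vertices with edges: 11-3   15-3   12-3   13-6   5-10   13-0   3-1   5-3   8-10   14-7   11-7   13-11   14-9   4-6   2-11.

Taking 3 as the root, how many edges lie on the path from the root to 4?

4

Climbing from 4 to the root: 4 – 6 – 13 – 11 – 3. That's 4 steps.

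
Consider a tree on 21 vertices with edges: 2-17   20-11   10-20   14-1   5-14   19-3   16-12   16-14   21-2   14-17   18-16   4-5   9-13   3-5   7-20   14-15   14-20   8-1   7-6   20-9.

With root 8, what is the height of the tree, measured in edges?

6 sits deepest: 8-1-14-20-7-6 — 5 edges from the root.

5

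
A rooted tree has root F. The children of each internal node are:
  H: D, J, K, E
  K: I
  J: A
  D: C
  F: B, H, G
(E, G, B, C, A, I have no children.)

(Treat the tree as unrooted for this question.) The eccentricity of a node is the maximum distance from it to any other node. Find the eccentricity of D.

3

The node farthest from D is G (I, A, B also at distance 3), via D – H – F – G — 3 edges.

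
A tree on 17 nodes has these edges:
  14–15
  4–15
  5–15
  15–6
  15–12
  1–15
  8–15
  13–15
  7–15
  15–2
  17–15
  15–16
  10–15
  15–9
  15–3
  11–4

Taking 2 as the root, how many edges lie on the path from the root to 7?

2

Climbing from 7 to the root: 7 – 15 – 2. That's 2 steps.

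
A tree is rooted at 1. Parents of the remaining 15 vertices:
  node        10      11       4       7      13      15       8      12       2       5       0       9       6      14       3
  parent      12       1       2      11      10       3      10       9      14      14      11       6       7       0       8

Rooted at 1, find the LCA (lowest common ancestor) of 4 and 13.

Path 4→root: 4 2 14 0 11 1; path 13→root: 13 10 12 9 6 7 11 1.
First common node: 11.

11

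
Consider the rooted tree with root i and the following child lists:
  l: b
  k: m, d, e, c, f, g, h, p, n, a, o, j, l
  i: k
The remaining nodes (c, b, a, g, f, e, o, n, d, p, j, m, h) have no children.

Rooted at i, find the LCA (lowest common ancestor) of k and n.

k

k's ancestor chain is k, i and n's is n, k, i; they first meet at k.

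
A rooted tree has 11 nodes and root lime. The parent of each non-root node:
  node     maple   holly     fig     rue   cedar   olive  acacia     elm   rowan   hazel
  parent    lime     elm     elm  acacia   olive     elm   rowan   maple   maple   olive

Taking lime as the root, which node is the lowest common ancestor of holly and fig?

holly's ancestor chain is holly, elm, maple, lime and fig's is fig, elm, maple, lime; they first meet at elm.

elm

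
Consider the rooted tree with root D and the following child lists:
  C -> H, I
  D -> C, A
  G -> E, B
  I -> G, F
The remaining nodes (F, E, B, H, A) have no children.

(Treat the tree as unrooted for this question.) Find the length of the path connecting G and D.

G - I - C - D: 3 edges.

3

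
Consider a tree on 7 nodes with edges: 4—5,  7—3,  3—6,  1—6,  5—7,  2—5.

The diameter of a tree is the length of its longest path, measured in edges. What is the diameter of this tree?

Starting from 1, a farthest node is 4 at distance 5.
One longest path: 1-6-3-7-5-4.
So the diameter is 5.

5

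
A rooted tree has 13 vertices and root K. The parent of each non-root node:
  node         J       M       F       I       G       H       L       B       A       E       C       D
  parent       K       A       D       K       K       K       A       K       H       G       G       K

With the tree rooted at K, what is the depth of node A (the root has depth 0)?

2

Climbing from A to the root: A–H–K. That's 2 steps.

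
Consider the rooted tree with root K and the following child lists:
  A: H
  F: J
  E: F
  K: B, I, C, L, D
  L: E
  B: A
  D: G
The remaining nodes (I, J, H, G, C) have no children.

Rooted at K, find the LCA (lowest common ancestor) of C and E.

Path C→root: C K; path E→root: E L K.
First common node: K.

K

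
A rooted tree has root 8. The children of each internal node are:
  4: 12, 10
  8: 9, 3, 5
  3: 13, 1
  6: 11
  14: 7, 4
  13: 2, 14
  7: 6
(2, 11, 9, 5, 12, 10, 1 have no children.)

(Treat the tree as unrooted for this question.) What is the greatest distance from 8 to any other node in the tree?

6

Distances from 8 peak at 6, attained at 11.
8 – 3 – 13 – 14 – 7 – 6 – 11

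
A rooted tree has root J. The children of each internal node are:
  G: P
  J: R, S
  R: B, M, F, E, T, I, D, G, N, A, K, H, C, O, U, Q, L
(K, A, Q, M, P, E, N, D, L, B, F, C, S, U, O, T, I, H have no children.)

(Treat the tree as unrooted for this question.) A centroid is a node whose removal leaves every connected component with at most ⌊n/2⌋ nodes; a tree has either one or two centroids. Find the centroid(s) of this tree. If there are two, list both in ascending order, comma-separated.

R

Delete R: the remaining components have sizes 2, 2, 1, 1, 1, 1, 1, 1, 1, 1, 1, 1, 1, 1, 1, 1, 1, 1. Max 2 ≤ 10, so R is a centroid.
Every other node leaves some component of size > 10, so the centroid is unique.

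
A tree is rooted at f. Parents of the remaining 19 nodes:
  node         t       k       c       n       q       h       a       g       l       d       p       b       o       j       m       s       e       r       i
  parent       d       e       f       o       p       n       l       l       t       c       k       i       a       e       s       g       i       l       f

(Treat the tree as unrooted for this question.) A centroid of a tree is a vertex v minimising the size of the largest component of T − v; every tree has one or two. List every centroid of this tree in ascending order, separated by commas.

Removing t splits the tree into components of sizes 10, 9; the largest is 10 ≤ ⌊20/2⌋ = 10.
Its neighbour d also leaves a largest component of size 10, so both are centroids.

d, t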